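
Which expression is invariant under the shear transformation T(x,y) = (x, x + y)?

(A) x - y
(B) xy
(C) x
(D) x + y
C

Under the shear T(x,y) = (x, x + y):
Substitute the transformed coordinates into each option and compare with the original:
(A) x - y  ->  (x) - (x + y) = -y   [differs from x - y: not invariant]
(B) xy  ->  (x)(x + y) = x^2 + xy   [differs from xy: not invariant]
(C) x  ->  (x) = x   [equals x: invariant]
(D) x + y  ->  (x) + (x + y) = 2x + y   [differs from x + y: not invariant]

Only option (C), x, is unchanged by the transformation.
A vertical shear moves points parallel to the y-axis, so the x-coordinate (and any function of x alone) is unchanged.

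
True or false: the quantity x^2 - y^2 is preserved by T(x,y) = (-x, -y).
True

Substitute T(x,y) = (-x, -y) into the expression and compare with the original.

Original: x^2 - y^2
After applying T: (-x)^2 - (-y)^2 = x^2 - y^2

This is identical to the original x^2 - y^2, so the expression is invariant.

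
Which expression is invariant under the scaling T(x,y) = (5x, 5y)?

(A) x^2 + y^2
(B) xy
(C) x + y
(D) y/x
D

Under the uniform scaling T(x,y) = (5x, 5y):
Substitute the transformed coordinates into each option and compare with the original:
(A) x^2 + y^2  ->  (5x)^2 + (5y)^2 = 25x^2 + 25y^2   [differs from x^2 + y^2: not invariant]
(B) xy  ->  (5x)(5y) = 25xy   [differs from xy: not invariant]
(C) x + y  ->  (5x) + (5y) = 5x + 5y   [differs from x + y: not invariant]
(D) y/x  ->  (5y)/(5x) = y/x   [equals y/x: invariant]

Only option (D), y/x, is unchanged by the transformation.
The common factor 5 cancels in a ratio of coordinates, while sums, products and sums of squares pick up factors of 5 or 25.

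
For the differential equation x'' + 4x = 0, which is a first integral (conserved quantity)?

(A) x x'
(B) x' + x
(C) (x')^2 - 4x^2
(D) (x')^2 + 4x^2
D

A first integral I satisfies dI/dt = 0 along every solution. Differentiate each option and use the equation of motion:
(A) d/dt[x x'] = (x')^2 + x x'' = (x')^2 - 4x^2, not identically 0
(B) d/dt[x' + x] = x'' + x' = -4x + x', not identically 0
(C) d/dt[(x')^2 - 4x^2] = 2x'x'' - 8x x' = -16x x', not identically 0
(D) d/dt[(x')^2 + 4x^2] = 2x'x'' + 8x x' = 2x'(-4x) + 8x x' = 0

Only (D) has zero time-derivative. So the energy-like quantity (x')^2 + 4x^2 is the first integral.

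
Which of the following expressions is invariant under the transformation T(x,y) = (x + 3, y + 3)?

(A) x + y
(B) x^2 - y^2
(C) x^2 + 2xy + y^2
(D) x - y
D

An expression E(x,y) is invariant under T if E(T(x,y)) = E(x,y). Here T(x,y) = (x + 3, y + 3).
Substitute the transformed coordinates into each option and compare with the original:
(A) x + y  ->  (x + 3) + (y + 3) = x + y + 6   [differs from x + y: not invariant]
(B) x^2 - y^2  ->  (x + 3)^2 - (y + 3)^2 = x^2 + 6x - y^2 - 6y   [differs from x^2 - y^2: not invariant]
(C) x^2 + 2xy + y^2  ->  (x + 3)^2 + 2(x + 3)(y + 3) + (y + 3)^2 = x^2 + 2xy + 12x + y^2 + 12y + 36   [differs from x^2 + 2xy + y^2: not invariant]
(D) x - y  ->  (x + 3) - (y + 3) = x - y   [equals x - y: invariant]

Only option (D), x - y, is unchanged by the transformation.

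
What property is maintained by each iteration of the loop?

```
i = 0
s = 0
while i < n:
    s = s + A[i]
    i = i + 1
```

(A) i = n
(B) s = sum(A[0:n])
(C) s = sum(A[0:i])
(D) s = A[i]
C

A loop invariant must hold before the first iteration and be re-established by every execution of the body.

(C) s = sum(A[0:i]): Initially i = 0 and s = 0 = sum of the empty slice A[0:0]. If s = sum(A[0:i]) holds at the top of an iteration, the body sets s to sum(A[0:i]) + A[i] = sum(A[0:i+1]) and then i to i+1, so s = sum(A[0:i]) holds again. At exit i = n, giving s = sum(A[0:n]).

The other options fail:
(A) i = n: false initially (i = 0); it is the exit condition, not an invariant.
(B) s = sum(A[0:n]): false before the loop (s = 0, not the full sum) -- it only becomes true at exit.
(D) s = A[i]: after the first iteration s = A[0] but i = 1, so s = A[i] compares s with the wrong element (and fails in general).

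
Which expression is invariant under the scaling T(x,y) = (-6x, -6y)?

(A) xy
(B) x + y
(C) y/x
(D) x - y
C

Under the uniform scaling T(x,y) = (-6x, -6y):
Substitute the transformed coordinates into each option and compare with the original:
(A) xy  ->  (-6x)(-6y) = 36xy   [differs from xy: not invariant]
(B) x + y  ->  (-6x) + (-6y) = -6x - 6y   [differs from x + y: not invariant]
(C) y/x  ->  (-6y)/(-6x) = y/x   [equals y/x: invariant]
(D) x - y  ->  (-6x) - (-6y) = -6x + 6y   [differs from x - y: not invariant]

Only option (C), y/x, is unchanged by the transformation.
The common factor -6 cancels in a ratio of coordinates, while sums, products and sums of squares pick up factors of -6 or 36.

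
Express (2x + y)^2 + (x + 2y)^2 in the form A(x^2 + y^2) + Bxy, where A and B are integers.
5(x^2 + y^2) + 8xy

Expanding: (2x + y)^2 = 4x^2 + 4xy + y^2
(x + 2y)^2 = x^2 + 4xy + 4y^2
Sum = (4+1)(x^2+y^2) + 8xy = 5(x^2 + y^2) + 8xy
This is symmetric in x and y.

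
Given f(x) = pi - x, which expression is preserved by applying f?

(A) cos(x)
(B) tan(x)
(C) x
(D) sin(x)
D

For f(x) = pi - x:
sin(pi - x) = sin(x), so sine is invariant under this transformation.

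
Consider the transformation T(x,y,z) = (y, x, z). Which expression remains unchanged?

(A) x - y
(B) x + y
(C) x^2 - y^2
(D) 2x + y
B

Apply T(x,y,z) = (y, x, z) to each option, i.e. replace (x, y, z) by the transformed coordinates.
Substitute the transformed coordinates into each option and compare with the original:
(A) x - y  ->  (y) - (x) = -x + y   [differs from x - y: not invariant]
(B) x + y  ->  (y) + (x) = x + y   [equals x + y: invariant]
(C) x^2 - y^2  ->  (y)^2 - (x)^2 = -x^2 + y^2   [differs from x^2 - y^2: not invariant]
(D) 2x + y  ->  2(y) + (x) = x + 2y   [differs from 2x + y: not invariant]

Only option (B), x + y, is unchanged by the transformation.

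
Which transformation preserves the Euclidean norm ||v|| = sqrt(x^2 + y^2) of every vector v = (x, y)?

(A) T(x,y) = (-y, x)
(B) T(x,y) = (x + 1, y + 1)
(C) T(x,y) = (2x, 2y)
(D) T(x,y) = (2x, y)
A

A transformation preserves a norm if ||T(v)|| = ||v|| for every v; a single vector where the norm changes rules an option out.

(A) T(x,y) = (-y, x): preserves the norm -- it is an orthogonal map (a rotation/reflection), and (-y)^2 + (x)^2 simplifies to x^2 + y^2.
(B) T(x,y) = (x + 1, y + 1): v = (1, 0) has norm sqrt((1)^2 + (0)^2) = 1, but T(v) = (2, 1) has norm sqrt(5) -- not preserved.
(C) T(x,y) = (2x, 2y): v = (1, 0) has norm sqrt((1)^2 + (0)^2) = 1, but T(v) = (2, 0) has norm 2 -- not preserved.
(D) T(x,y) = (2x, y): v = (1, 0) has norm sqrt((1)^2 + (0)^2) = 1, but T(v) = (2, 0) has norm 2 -- not preserved.

Therefore the answer is (A).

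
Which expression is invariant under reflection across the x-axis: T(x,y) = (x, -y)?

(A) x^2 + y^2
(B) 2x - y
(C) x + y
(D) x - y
A

The map is reflection across the x-axis: T(x,y) = (x, -y).
Substitute the transformed coordinates into each option and compare with the original:
(A) x^2 + y^2  ->  (x)^2 + (-y)^2 = x^2 + y^2   [equals x^2 + y^2: invariant]
(B) 2x - y  ->  2(x) - (-y) = 2x + y   [differs from 2x - y: not invariant]
(C) x + y  ->  (x) + (-y) = x - y   [differs from x + y: not invariant]
(D) x - y  ->  (x) - (-y) = x + y   [differs from x - y: not invariant]

Only option (A), x^2 + y^2, is unchanged by the transformation.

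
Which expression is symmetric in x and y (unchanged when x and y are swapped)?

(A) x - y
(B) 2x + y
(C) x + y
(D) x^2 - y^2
C

A symmetric expression is unchanged when the variables are permuted; here the transformation to test is the swap (x, y) -> (y, x).
Substitute the transformed coordinates into each option and compare with the original:
(A) x - y  ->  (y) - (x) = -x + y   [differs from x - y: not invariant]
(B) 2x + y  ->  2(y) + (x) = x + 2y   [differs from 2x + y: not invariant]
(C) x + y  ->  (y) + (x) = x + y   [equals x + y: invariant]
(D) x^2 - y^2  ->  (y)^2 - (x)^2 = -x^2 + y^2   [differs from x^2 - y^2: not invariant]

Only option (C), x + y, is unchanged by the transformation.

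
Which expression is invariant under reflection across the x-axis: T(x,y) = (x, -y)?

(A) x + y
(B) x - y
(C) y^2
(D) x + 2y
C

The map is reflection across the x-axis: T(x,y) = (x, -y).
Substitute the transformed coordinates into each option and compare with the original:
(A) x + y  ->  (x) + (-y) = x - y   [differs from x + y: not invariant]
(B) x - y  ->  (x) - (-y) = x + y   [differs from x - y: not invariant]
(C) y^2  ->  (-y)^2 = y^2   [equals y^2: invariant]
(D) x + 2y  ->  (x) + 2(-y) = x - 2y   [differs from x + 2y: not invariant]

Only option (C), y^2, is unchanged by the transformation.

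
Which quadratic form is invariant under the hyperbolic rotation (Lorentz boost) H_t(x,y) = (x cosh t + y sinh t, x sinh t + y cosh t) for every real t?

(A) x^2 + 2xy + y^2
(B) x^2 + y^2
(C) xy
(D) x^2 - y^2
D

Write x' = x cosh t + y sinh t, y' = x sinh t + y cosh t and substitute into each option:
(A) x^2 + 2xy + y^2: (x' + y')^2 with x' + y' = (x + y)(cosh t + sinh t) = (x + y)e^t, so it becomes (x + y)^2 e^(2t)   [not invariant for t != 0]
(B) x^2 + y^2: (x cosh t + y sinh t)^2 + (x sinh t + y cosh t)^2 = (x^2 + y^2)(cosh^2 t + sinh^2 t) + 4xy sinh t cosh t = (x^2 + y^2) cosh 2t + 2xy sinh 2t   [not invariant for t != 0]
(C) xy: (x cosh t + y sinh t)(x sinh t + y cosh t) = xy(cosh^2 t + sinh^2 t) + (x^2 + y^2) sinh t cosh t = xy cosh 2t + (x^2 + y^2)(sinh 2t)/2   [not invariant for t != 0]
(D) x^2 - y^2: (x cosh t + y sinh t)^2 - (x sinh t + y cosh t)^2 = x^2(cosh^2 t - sinh^2 t) + 2xy(cosh t sinh t - sinh t cosh t) + y^2(sinh^2 t - cosh^2 t) = x^2 - y^2   [invariant, using cosh^2 t - sinh^2 t = 1]

Only (D) x^2 - y^2 is unchanged; it is the Minkowski form preserved by Lorentz boosts, just as x^2 + y^2 is preserved by ordinary rotations.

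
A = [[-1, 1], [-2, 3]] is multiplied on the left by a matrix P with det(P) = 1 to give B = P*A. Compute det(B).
-1

By the multiplicative property of determinants, det(B) = det(P*A) = det(P) * det(A) = det(A),
so the determinant is invariant under multiplication by any determinant-1 matrix; we just need det(A).

det(A) = (-1)(3) - (1)(-2) = -3 - (-2) = -1

Therefore det(B) = 1 * (-1) = -1.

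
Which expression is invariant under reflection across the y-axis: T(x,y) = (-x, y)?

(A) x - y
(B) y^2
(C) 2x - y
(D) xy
B

The map is reflection across the y-axis: T(x,y) = (-x, y).
Substitute the transformed coordinates into each option and compare with the original:
(A) x - y  ->  (-x) - (y) = -x - y   [differs from x - y: not invariant]
(B) y^2  ->  (y)^2 = y^2   [equals y^2: invariant]
(C) 2x - y  ->  2(-x) - (y) = -2x - y   [differs from 2x - y: not invariant]
(D) xy  ->  (-x)(y) = -xy   [differs from xy: not invariant]

Only option (B), y^2, is unchanged by the transformation.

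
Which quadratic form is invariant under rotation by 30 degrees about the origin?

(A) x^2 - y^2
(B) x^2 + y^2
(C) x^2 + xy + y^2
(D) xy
B

Rotation by 30 degrees sends (x, y) to (sqrt(3)x/2 - y/2, x/2 + sqrt(3)y/2).
Substitute the transformed coordinates into each option and compare with the original:
(A) x^2 - y^2  ->  (sqrt(3)x/2 - y/2)^2 - (x/2 + sqrt(3)y/2)^2 = x^2/2 - sqrt(3)xy - y^2/2   [differs from x^2 - y^2: not invariant]
(B) x^2 + y^2  ->  (sqrt(3)x/2 - y/2)^2 + (x/2 + sqrt(3)y/2)^2 = x^2 + y^2   [equals x^2 + y^2: invariant]
(C) x^2 + xy + y^2  ->  (sqrt(3)x/2 - y/2)^2 + (sqrt(3)x/2 - y/2)(x/2 + sqrt(3)y/2) + (x/2 + sqrt(3)y/2)^2 = sqrt(3)x^2/4 + x^2 + xy/2 - sqrt(3)y^2/4 + y^2   [differs from x^2 + xy + y^2: not invariant]
(D) xy  ->  (sqrt(3)x/2 - y/2)(x/2 + sqrt(3)y/2) = sqrt(3)x^2/4 + xy/2 - sqrt(3)y^2/4   [differs from xy: not invariant]

Only option (B), x^2 + y^2, is unchanged by the transformation.
x^2 + y^2 is the squared distance from the origin, which rotations preserve.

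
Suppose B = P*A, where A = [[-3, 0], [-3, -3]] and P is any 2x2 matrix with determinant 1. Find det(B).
9

By the multiplicative property of determinants, det(B) = det(P*A) = det(P) * det(A) = det(A),
so the determinant is invariant under multiplication by any determinant-1 matrix; we just need det(A).

det(A) = (-3)(-3) - (0)(-3) = 9 - 0 = 9

Therefore det(B) = 1 * 9 = 9.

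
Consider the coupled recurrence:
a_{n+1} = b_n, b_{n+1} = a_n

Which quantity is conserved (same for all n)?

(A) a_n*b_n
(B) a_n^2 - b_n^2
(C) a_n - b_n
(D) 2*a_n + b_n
A

Replace a_n by a_{n+1} = b_n and b_n by b_{n+1} = a_n in each option and simplify:
(A) a_n*b_n  ->  (b_n)*(a_n) = a_n*b_n   [conserved]
(B) a_n^2 - b_n^2  ->  (b_n)^2 - (a_n)^2 = -a_n^2 + b_n^2   [not conserved]
(C) a_n - b_n  ->  (b_n) - (a_n) = -a_n + b_n   [not conserved]
(D) 2*a_n + b_n  ->  2*(b_n) + (a_n) = a_n + 2*b_n   [not conserved]

Only (A) a_n*b_n returns to itself after one step, so it is the conserved quantity.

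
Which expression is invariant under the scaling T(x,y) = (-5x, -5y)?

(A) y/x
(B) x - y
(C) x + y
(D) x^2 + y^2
A

Under the uniform scaling T(x,y) = (-5x, -5y):
Substitute the transformed coordinates into each option and compare with the original:
(A) y/x  ->  (-5y)/(-5x) = y/x   [equals y/x: invariant]
(B) x - y  ->  (-5x) - (-5y) = -5x + 5y   [differs from x - y: not invariant]
(C) x + y  ->  (-5x) + (-5y) = -5x - 5y   [differs from x + y: not invariant]
(D) x^2 + y^2  ->  (-5x)^2 + (-5y)^2 = 25x^2 + 25y^2   [differs from x^2 + y^2: not invariant]

Only option (A), y/x, is unchanged by the transformation.
The common factor -5 cancels in a ratio of coordinates, while sums, products and sums of squares pick up factors of -5 or 25.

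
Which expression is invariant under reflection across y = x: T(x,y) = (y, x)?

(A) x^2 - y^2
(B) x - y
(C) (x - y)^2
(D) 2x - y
C

The map is reflection across y = x: T(x,y) = (y, x).
Substitute the transformed coordinates into each option and compare with the original:
(A) x^2 - y^2  ->  (y)^2 - (x)^2 = -x^2 + y^2   [differs from x^2 - y^2: not invariant]
(B) x - y  ->  (y) - (x) = -x + y   [differs from x - y: not invariant]
(C) (x - y)^2  ->  ((y) - (x))^2 = x^2 - 2xy + y^2   [equals (x - y)^2: invariant]
(D) 2x - y  ->  2(y) - (x) = -x + 2y   [differs from 2x - y: not invariant]

Only option (C), (x - y)^2, is unchanged by the transformation.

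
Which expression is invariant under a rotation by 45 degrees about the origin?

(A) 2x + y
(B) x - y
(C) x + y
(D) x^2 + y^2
D

A rotation by 45 degrees sends (x, y) to (sqrt(2)x/2 - sqrt(2)y/2, sqrt(2)x/2 + sqrt(2)y/2).
Substitute the transformed coordinates into each option and compare with the original:
(A) 2x + y  ->  2(sqrt(2)x/2 - sqrt(2)y/2) + (sqrt(2)x/2 + sqrt(2)y/2) = 3sqrt(2)x/2 - sqrt(2)y/2   [differs from 2x + y: not invariant]
(B) x - y  ->  (sqrt(2)x/2 - sqrt(2)y/2) - (sqrt(2)x/2 + sqrt(2)y/2) = -sqrt(2)y   [differs from x - y: not invariant]
(C) x + y  ->  (sqrt(2)x/2 - sqrt(2)y/2) + (sqrt(2)x/2 + sqrt(2)y/2) = sqrt(2)x   [differs from x + y: not invariant]
(D) x^2 + y^2  ->  (sqrt(2)x/2 - sqrt(2)y/2)^2 + (sqrt(2)x/2 + sqrt(2)y/2)^2 = x^2 + y^2   [equals x^2 + y^2: invariant]

Only option (D), x^2 + y^2, is unchanged by the transformation.
Geometrically, x^2 + y^2 is the squared distance from the origin, which every rotation about the origin preserves.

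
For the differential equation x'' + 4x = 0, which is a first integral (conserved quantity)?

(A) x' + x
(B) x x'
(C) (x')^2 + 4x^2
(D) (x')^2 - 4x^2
C

A first integral I satisfies dI/dt = 0 along every solution. Differentiate each option and use the equation of motion:
(A) d/dt[x' + x] = x'' + x' = -4x + x', not identically 0
(B) d/dt[x x'] = (x')^2 + x x'' = (x')^2 - 4x^2, not identically 0
(C) d/dt[(x')^2 + 4x^2] = 2x'x'' + 8x x' = 2x'(-4x) + 8x x' = 0
(D) d/dt[(x')^2 - 4x^2] = 2x'x'' - 8x x' = -16x x', not identically 0

Only (C) has zero time-derivative. So the energy-like quantity (x')^2 + 4x^2 is the first integral.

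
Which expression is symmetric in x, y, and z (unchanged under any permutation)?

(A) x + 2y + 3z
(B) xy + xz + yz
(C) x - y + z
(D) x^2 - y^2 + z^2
B

A symmetric expression is unchanged when the variables are permuted; here the transformation to test is the swap (x, y) -> (y, x).
A symmetric expression must survive every permutation; the single swap x <-> y already eliminates the distractors, and the keyed expression is also unchanged by x <-> z and y <-> z (each variable enters it in exactly the same way).
Substitute the transformed coordinates into each option and compare with the original:
(A) x + 2y + 3z  ->  (y) + 2(x) + 3z = 2x + y + 3z   [differs from x + 2y + 3z: not invariant]
(B) xy + xz + yz  ->  (y)(x) + (y)z + (x)z = xy + xz + yz   [equals xy + xz + yz: invariant]
(C) x - y + z  ->  (y) - (x) + z = -x + y + z   [differs from x - y + z: not invariant]
(D) x^2 - y^2 + z^2  ->  (y)^2 - (x)^2 + z^2 = -x^2 + y^2 + z^2   [differs from x^2 - y^2 + z^2: not invariant]

Only option (B), xy + xz + yz, is unchanged by the transformation.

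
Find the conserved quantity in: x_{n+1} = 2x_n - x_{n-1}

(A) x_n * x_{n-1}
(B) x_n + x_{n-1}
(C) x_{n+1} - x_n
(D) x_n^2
C

For the recurrence x_{n+1} = 2x_n - x_{n-1}:

If x_{n+1} = 2x_n - x_{n-1}, then:
x_{n+1} - x_n = x_n - x_{n-1}
The first difference is constant throughout the sequence.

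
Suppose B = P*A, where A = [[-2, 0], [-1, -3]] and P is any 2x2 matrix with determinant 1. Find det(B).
6

By the multiplicative property of determinants, det(B) = det(P*A) = det(P) * det(A) = det(A),
so the determinant is invariant under multiplication by any determinant-1 matrix; we just need det(A).

det(A) = (-2)(-3) - (0)(-1) = 6 - 0 = 6

Therefore det(B) = 1 * 6 = 6.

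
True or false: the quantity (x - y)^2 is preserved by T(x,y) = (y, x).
True

Substitute T(x,y) = (y, x) into the expression and compare with the original.

Original: (x - y)^2
After applying T: ((y) - (x))^2 = x^2 - 2xy + y^2

This is identical to the original (x - y)^2, so the expression is invariant.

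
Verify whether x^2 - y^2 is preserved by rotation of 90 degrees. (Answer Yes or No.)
No

Applying rotation by 90 degrees: x' = x*cos(90 degrees) - y*sin(90 degrees) = -y, y' = x*sin(90 degrees) + y*cos(90 degrees) = x

Substituting into x^2 - y^2:
(-y)^2 - (x)^2
= -x^2 + y^2

This differs from the original expression x^2 - y^2, so it is NOT invariant.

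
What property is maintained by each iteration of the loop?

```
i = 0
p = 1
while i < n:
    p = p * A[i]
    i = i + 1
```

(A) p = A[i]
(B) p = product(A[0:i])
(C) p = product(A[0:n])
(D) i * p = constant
B

A loop invariant must hold before the first iteration and be re-established by every execution of the body.

(B) p = product(A[0:i]): Initially i = 0 and p = 1 = product of the empty slice A[0:0]. If p = product(A[0:i]) holds at the top of an iteration, the body sets p to product(A[0:i]) * A[i] = product(A[0:i+1]) and then i to i+1, so the property is restored. At exit i = n, giving p = product(A[0:n]).

The other options fail:
(A) p = A[i]: after the first iteration p = A[0] but i = 1; in general p is a product of several elements, not a single one.
(C) p = product(A[0:n]): false before the loop (p = 1, not the full product) -- it only becomes true at exit.
(D) i * p = constant: initially i * p = 0, but after one iteration it is 1 * A[0], which is nonzero in general.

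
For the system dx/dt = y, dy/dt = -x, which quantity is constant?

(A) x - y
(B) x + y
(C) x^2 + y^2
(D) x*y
C

A first integral I satisfies dI/dt = 0 along every solution. Differentiate each option and use the equation of motion:
(A) d/dt[x - y] = y - (-x) = x + y, not identically 0
(B) d/dt[x + y] = y + (-x) = y - x, not identically 0
(C) d/dt[x^2 + y^2] = 2x*dx/dt + 2y*dy/dt = 2x*y + 2y*(-x) = 0
(D) d/dt[x*y] = (dx/dt)y + x(dy/dt) = y^2 - x^2, not identically 0

Only (C) has zero time-derivative. So x^2 + y^2 (the squared radius; trajectories are circles) is the conserved quantity.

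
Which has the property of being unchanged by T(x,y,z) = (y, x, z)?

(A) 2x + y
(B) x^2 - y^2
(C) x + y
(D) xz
C

Apply T(x,y,z) = (y, x, z) to each option, i.e. replace (x, y, z) by the transformed coordinates.
Substitute the transformed coordinates into each option and compare with the original:
(A) 2x + y  ->  2(y) + (x) = x + 2y   [differs from 2x + y: not invariant]
(B) x^2 - y^2  ->  (y)^2 - (x)^2 = -x^2 + y^2   [differs from x^2 - y^2: not invariant]
(C) x + y  ->  (y) + (x) = x + y   [equals x + y: invariant]
(D) xz  ->  (y)(z) = yz   [differs from xz: not invariant]

Only option (C), x + y, is unchanged by the transformation.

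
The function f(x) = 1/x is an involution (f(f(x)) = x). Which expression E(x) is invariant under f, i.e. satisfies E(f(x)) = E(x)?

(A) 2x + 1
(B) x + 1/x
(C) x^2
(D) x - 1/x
B

Replace x by f(x) = 1/x in each option and simplify. As a quick numerical cross-check, also compare E(5) with E(f(5)) = E(1/5).

(A) 2x + 1  ->  2(1/x) + 1 = (x + 2)/x; check: E(5) = 11 but E(1/5) = 7/5.   [not invariant]
(B) x + 1/x  ->  (1/x) + 1/(1/x), which simplifies back to x + 1/x; check: E(5) = 26/5, E(1/5) = 26/5.   [invariant]
(C) x^2  ->  (1/x)^2 = x^(-2); check: E(5) = 25 but E(1/5) = 1/25.   [not invariant]
(D) x - 1/x  ->  (1/x) - 1/(1/x) = -x + 1/x; check: E(5) = 24/5 but E(1/5) = -24/5.   [not invariant]

Only (B) is unchanged. E is symmetric under swapping x with f(x) = 1/x, which is exactly what an involution does.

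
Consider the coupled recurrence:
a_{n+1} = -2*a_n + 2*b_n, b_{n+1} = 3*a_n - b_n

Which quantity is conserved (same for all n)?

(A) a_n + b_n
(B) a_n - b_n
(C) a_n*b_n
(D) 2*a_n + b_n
A

Replace a_n by a_{n+1} = -2*a_n + 2*b_n and b_n by b_{n+1} = 3*a_n - b_n in each option and simplify:
(A) a_n + b_n  ->  (-2*a_n + 2*b_n) + (3*a_n - b_n) = a_n + b_n   [conserved]
(B) a_n - b_n  ->  (-2*a_n + 2*b_n) - (3*a_n - b_n) = -5*a_n + 3*b_n   [not conserved]
(C) a_n*b_n  ->  (-2*a_n + 2*b_n)*(3*a_n - b_n) = -6*a_n^2 + 8*a_n*b_n - 2*b_n^2   [not conserved]
(D) 2*a_n + b_n  ->  2*(-2*a_n + 2*b_n) + (3*a_n - b_n) = -a_n + 3*b_n   [not conserved]

Only (A) a_n + b_n returns to itself after one step, so it is the conserved quantity.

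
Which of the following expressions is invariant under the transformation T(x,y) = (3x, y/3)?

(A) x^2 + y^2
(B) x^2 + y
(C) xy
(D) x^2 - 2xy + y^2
C

An expression E(x,y) is invariant under T if E(T(x,y)) = E(x,y). Here T(x,y) = (3x, y/3).
Substitute the transformed coordinates into each option and compare with the original:
(A) x^2 + y^2  ->  (3x)^2 + (y/3)^2 = 9x^2 + y^2/9   [differs from x^2 + y^2: not invariant]
(B) x^2 + y  ->  (3x)^2 + (y/3) = 9x^2 + y/3   [differs from x^2 + y: not invariant]
(C) xy  ->  (3x)(y/3) = xy   [equals xy: invariant]
(D) x^2 - 2xy + y^2  ->  (3x)^2 - 2(3x)(y/3) + (y/3)^2 = 9x^2 - 2xy + y^2/9   [differs from x^2 - 2xy + y^2: not invariant]

Only option (C), xy, is unchanged by the transformation.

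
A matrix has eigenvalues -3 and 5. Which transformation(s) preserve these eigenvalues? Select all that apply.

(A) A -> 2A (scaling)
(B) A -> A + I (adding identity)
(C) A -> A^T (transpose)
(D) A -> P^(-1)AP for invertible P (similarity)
C and D

Eigenvalues are preserved by:
1. Similarity transformations: A -> P^(-1)AP (same characteristic polynomial)
2. Transpose: A^T has the same eigenvalues as A

Eigenvalues are NOT preserved by:
- Adding identity: eigenvalues become -3+1, 5+1
- Scaling: eigenvalues become -6, 10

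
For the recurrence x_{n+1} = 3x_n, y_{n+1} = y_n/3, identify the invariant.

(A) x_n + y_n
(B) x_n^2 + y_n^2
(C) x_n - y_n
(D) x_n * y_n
D

For the recurrence x_{n+1} = 3x_n, y_{n+1} = y_n/3:

x_{n+1} * y_{n+1} = (3x_n) * (y_n/3) = x_n * y_n
The product is conserved.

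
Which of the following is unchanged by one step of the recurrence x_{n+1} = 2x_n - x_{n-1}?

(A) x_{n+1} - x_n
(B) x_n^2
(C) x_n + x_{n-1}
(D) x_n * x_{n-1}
A

For the recurrence x_{n+1} = 2x_n - x_{n-1}:

If x_{n+1} = 2x_n - x_{n-1}, then:
x_{n+1} - x_n = x_n - x_{n-1}
The first difference is constant throughout the sequence.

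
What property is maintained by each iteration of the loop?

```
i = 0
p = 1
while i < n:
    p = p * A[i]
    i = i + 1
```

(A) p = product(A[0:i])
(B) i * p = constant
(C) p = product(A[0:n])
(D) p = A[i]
A

A loop invariant must hold before the first iteration and be re-established by every execution of the body.

(A) p = product(A[0:i]): Initially i = 0 and p = 1 = product of the empty slice A[0:0]. If p = product(A[0:i]) holds at the top of an iteration, the body sets p to product(A[0:i]) * A[i] = product(A[0:i+1]) and then i to i+1, so the property is restored. At exit i = n, giving p = product(A[0:n]).

The other options fail:
(B) i * p = constant: initially i * p = 0, but after one iteration it is 1 * A[0], which is nonzero in general.
(C) p = product(A[0:n]): false before the loop (p = 1, not the full product) -- it only becomes true at exit.
(D) p = A[i]: after the first iteration p = A[0] but i = 1; in general p is a product of several elements, not a single one.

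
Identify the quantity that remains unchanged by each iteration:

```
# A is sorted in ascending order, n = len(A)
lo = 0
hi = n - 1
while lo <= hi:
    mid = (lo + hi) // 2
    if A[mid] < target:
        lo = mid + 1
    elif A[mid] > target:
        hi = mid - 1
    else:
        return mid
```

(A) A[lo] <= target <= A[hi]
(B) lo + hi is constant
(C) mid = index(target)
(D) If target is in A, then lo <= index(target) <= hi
D

A loop invariant must hold before the first iteration and be re-established by every execution of the body.

(D) If target is in A, then lo <= index(target) <= hi: Before the loop [lo, hi] = [0, n-1] covers every index. When A[mid] < target, sortedness puts target strictly to the right of mid, so setting lo = mid + 1 keeps index(target) in [lo, hi]; symmetrically for hi = mid - 1. Hence 'if target is in A then lo <= index(target) <= hi' holds after every iteration, and when lo > hi it proves target is absent.

The other options fail:
(A) A[lo] <= target <= A[hi]: fails when target is not in A (e.g. target < A[0] already violates it before the loop), so it is not maintained in general.
(B) lo + hi is constant: each iteration moves exactly one of lo, hi, so lo + hi changes (e.g. 0 + (n-1) becomes (mid+1) + (n-1)).
(C) mid = index(target): mid is just the current probe; it equals index(target) only on the iteration that returns.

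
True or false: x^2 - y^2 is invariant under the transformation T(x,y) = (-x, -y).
True

Substitute T(x,y) = (-x, -y) into the expression and compare with the original.

Original: x^2 - y^2
After applying T: (-x)^2 - (-y)^2 = x^2 - y^2

This is identical to the original x^2 - y^2, so the expression is invariant.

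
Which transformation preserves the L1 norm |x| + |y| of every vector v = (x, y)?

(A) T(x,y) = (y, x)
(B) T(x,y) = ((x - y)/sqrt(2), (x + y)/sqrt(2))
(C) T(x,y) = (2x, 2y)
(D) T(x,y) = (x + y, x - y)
A

A transformation preserves a norm if ||T(v)|| = ||v|| for every v; a single vector where the norm changes rules an option out.

(A) T(x,y) = (y, x): preserves the norm -- it only permutes the coordinates and/or flips signs, which leaves |x| + |y| unchanged.
(B) T(x,y) = ((x - y)/sqrt(2), (x + y)/sqrt(2)): v = (1, 0) has norm |1| + |0| = 1, but T(v) = (sqrt(2)/2, sqrt(2)/2) has norm sqrt(2) -- not preserved.
(C) T(x,y) = (2x, 2y): v = (1, 0) has norm |1| + |0| = 1, but T(v) = (2, 0) has norm 2 -- not preserved.
(D) T(x,y) = (x + y, x - y): v = (1, 0) has norm |1| + |0| = 1, but T(v) = (1, 1) has norm 2 -- not preserved.

Therefore the answer is (A).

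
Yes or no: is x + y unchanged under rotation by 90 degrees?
No

Applying rotation by 90 degrees: x' = x*cos(90 degrees) - y*sin(90 degrees) = -y, y' = x*sin(90 degrees) + y*cos(90 degrees) = x

Substituting into x + y:
(-y) + (x)
= x - y

This differs from the original expression x + y, so it is NOT invariant.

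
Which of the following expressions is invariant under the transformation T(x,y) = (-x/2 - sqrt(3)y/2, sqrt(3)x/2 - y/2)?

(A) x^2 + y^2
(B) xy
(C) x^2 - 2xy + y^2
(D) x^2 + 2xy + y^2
A

An expression E(x,y) is invariant under T if E(T(x,y)) = E(x,y). Here T(x,y) = (-x/2 - sqrt(3)y/2, sqrt(3)x/2 - y/2).
Substitute the transformed coordinates into each option and compare with the original:
(A) x^2 + y^2  ->  (-x/2 - sqrt(3)y/2)^2 + (sqrt(3)x/2 - y/2)^2 = x^2 + y^2   [equals x^2 + y^2: invariant]
(B) xy  ->  (-x/2 - sqrt(3)y/2)(sqrt(3)x/2 - y/2) = -sqrt(3)x^2/4 - xy/2 + sqrt(3)y^2/4   [differs from xy: not invariant]
(C) x^2 - 2xy + y^2  ->  (-x/2 - sqrt(3)y/2)^2 - 2(-x/2 - sqrt(3)y/2)(sqrt(3)x/2 - y/2) + (sqrt(3)x/2 - y/2)^2 = sqrt(3)x^2/2 + x^2 + xy - sqrt(3)y^2/2 + y^2   [differs from x^2 - 2xy + y^2: not invariant]
(D) x^2 + 2xy + y^2  ->  (-x/2 - sqrt(3)y/2)^2 + 2(-x/2 - sqrt(3)y/2)(sqrt(3)x/2 - y/2) + (sqrt(3)x/2 - y/2)^2 = -sqrt(3)x^2/2 + x^2 - xy + sqrt(3)y^2/2 + y^2   [differs from x^2 + 2xy + y^2: not invariant]

Only option (A), x^2 + y^2, is unchanged by the transformation.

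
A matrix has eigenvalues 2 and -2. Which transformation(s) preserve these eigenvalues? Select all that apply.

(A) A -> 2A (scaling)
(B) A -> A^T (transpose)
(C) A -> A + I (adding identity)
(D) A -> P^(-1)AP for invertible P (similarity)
B and D

Eigenvalues are preserved by:
1. Similarity transformations: A -> P^(-1)AP (same characteristic polynomial)
2. Transpose: A^T has the same eigenvalues as A

Eigenvalues are NOT preserved by:
- Adding identity: eigenvalues become 2+1, -2+1
- Scaling: eigenvalues become 4, -4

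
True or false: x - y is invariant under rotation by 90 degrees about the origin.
False

Applying rotation by 90 degrees: x' = x*cos(90 degrees) - y*sin(90 degrees) = -y, y' = x*sin(90 degrees) + y*cos(90 degrees) = x

Substituting into x - y:
(-y) - (x)
= -x - y

This differs from the original expression x - y, so it is NOT invariant.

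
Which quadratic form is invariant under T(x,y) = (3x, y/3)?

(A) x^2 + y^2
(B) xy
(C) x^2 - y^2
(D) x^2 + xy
B

T multiplies x by 3 and divides y by 3.
Substitute the transformed coordinates into each option and compare with the original:
(A) x^2 + y^2  ->  (3x)^2 + (y/3)^2 = 9x^2 + y^2/9   [differs from x^2 + y^2: not invariant]
(B) xy  ->  (3x)(y/3) = xy   [equals xy: invariant]
(C) x^2 - y^2  ->  (3x)^2 - (y/3)^2 = 9x^2 - y^2/9   [differs from x^2 - y^2: not invariant]
(D) x^2 + xy  ->  (3x)^2 + (3x)(y/3) = 9x^2 + xy   [differs from x^2 + xy: not invariant]

Only option (B), xy, is unchanged by the transformation.
The factors 3 and 1/3 cancel only in the pure product xy.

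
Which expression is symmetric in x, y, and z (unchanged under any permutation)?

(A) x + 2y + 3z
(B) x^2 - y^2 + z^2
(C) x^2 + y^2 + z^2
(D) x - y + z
C

A symmetric expression is unchanged when the variables are permuted; here the transformation to test is the swap (x, y) -> (y, x).
A symmetric expression must survive every permutation; the single swap x <-> y already eliminates the distractors, and the keyed expression is also unchanged by x <-> z and y <-> z (each variable enters it in exactly the same way).
Substitute the transformed coordinates into each option and compare with the original:
(A) x + 2y + 3z  ->  (y) + 2(x) + 3z = 2x + y + 3z   [differs from x + 2y + 3z: not invariant]
(B) x^2 - y^2 + z^2  ->  (y)^2 - (x)^2 + z^2 = -x^2 + y^2 + z^2   [differs from x^2 - y^2 + z^2: not invariant]
(C) x^2 + y^2 + z^2  ->  (y)^2 + (x)^2 + z^2 = x^2 + y^2 + z^2   [equals x^2 + y^2 + z^2: invariant]
(D) x - y + z  ->  (y) - (x) + z = -x + y + z   [differs from x - y + z: not invariant]

Only option (C), x^2 + y^2 + z^2, is unchanged by the transformation.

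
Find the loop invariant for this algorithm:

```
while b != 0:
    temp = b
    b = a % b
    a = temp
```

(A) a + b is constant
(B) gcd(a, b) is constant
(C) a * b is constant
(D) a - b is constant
B

A loop invariant must hold before the first iteration and be re-established by every execution of the body.

(B) gcd(a, b) is constant: One iteration replaces (a, b) by (b, a mod b). Since a mod b = a - q*b for an integer q, any common divisor of a and b divides b and a mod b, and conversely; hence gcd(b, a mod b) = gcd(a, b). For instance (24, 11) -> (11, 2) keeps gcd = 1. At exit b = 0 and a = gcd of the original inputs.

The other options fail:
(A) a + b is constant: e.g. (a, b) = (24, 11) -> (11, 2): the sum goes from 35 to 13.
(C) a * b is constant: e.g. (a, b) = (24, 11) -> (11, 2): the product goes from 264 to 22.
(D) a - b is constant: e.g. (a, b) = (24, 11) -> (11, 2): the difference goes from 13 to 9.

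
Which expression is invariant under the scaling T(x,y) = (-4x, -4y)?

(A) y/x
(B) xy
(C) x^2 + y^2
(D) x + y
A

Under the uniform scaling T(x,y) = (-4x, -4y):
Substitute the transformed coordinates into each option and compare with the original:
(A) y/x  ->  (-4y)/(-4x) = y/x   [equals y/x: invariant]
(B) xy  ->  (-4x)(-4y) = 16xy   [differs from xy: not invariant]
(C) x^2 + y^2  ->  (-4x)^2 + (-4y)^2 = 16x^2 + 16y^2   [differs from x^2 + y^2: not invariant]
(D) x + y  ->  (-4x) + (-4y) = -4x - 4y   [differs from x + y: not invariant]

Only option (A), y/x, is unchanged by the transformation.
The common factor -4 cancels in a ratio of coordinates, while sums, products and sums of squares pick up factors of -4 or 16.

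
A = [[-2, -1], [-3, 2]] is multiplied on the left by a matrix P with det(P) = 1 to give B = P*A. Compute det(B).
-7

By the multiplicative property of determinants, det(B) = det(P*A) = det(P) * det(A) = det(A),
so the determinant is invariant under multiplication by any determinant-1 matrix; we just need det(A).

det(A) = (-2)(2) - (-1)(-3) = -4 - 3 = -7

Therefore det(B) = 1 * (-7) = -7.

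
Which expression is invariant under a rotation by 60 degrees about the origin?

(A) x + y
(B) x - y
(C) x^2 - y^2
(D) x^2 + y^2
D

A rotation by 60 degrees sends (x, y) to (x/2 - sqrt(3)y/2, sqrt(3)x/2 + y/2).
Substitute the transformed coordinates into each option and compare with the original:
(A) x + y  ->  (x/2 - sqrt(3)y/2) + (sqrt(3)x/2 + y/2) = x/2 + sqrt(3)x/2 - sqrt(3)y/2 + y/2   [differs from x + y: not invariant]
(B) x - y  ->  (x/2 - sqrt(3)y/2) - (sqrt(3)x/2 + y/2) = -sqrt(3)x/2 + x/2 - sqrt(3)y/2 - y/2   [differs from x - y: not invariant]
(C) x^2 - y^2  ->  (x/2 - sqrt(3)y/2)^2 - (sqrt(3)x/2 + y/2)^2 = -x^2/2 - sqrt(3)xy + y^2/2   [differs from x^2 - y^2: not invariant]
(D) x^2 + y^2  ->  (x/2 - sqrt(3)y/2)^2 + (sqrt(3)x/2 + y/2)^2 = x^2 + y^2   [equals x^2 + y^2: invariant]

Only option (D), x^2 + y^2, is unchanged by the transformation.
Geometrically, x^2 + y^2 is the squared distance from the origin, which every rotation about the origin preserves.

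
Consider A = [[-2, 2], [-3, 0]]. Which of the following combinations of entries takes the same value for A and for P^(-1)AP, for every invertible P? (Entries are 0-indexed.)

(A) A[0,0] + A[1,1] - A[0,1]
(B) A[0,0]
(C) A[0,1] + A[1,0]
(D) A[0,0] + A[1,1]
D

A[0,0] + A[1,1] is the trace of A. By the cyclic property of the trace, tr(P^(-1)AP) = tr(APP^(-1)) = tr(A), so it is the same for every matrix similar to A.

The other combinations are not similarity invariants. For example, take P = [[1, -1], [0, 1]] (det P = 1), so P^(-1) = [[1, 1], [0, 1]] and
B = P^(-1)AP = [[-5, 7], [-3, 3]].
Evaluating each option on A and on B:
(A) A[0,0] + A[1,1] - A[0,1]: -4 for A, -9 for B -> changes
(B) A[0,0]: -2 for A, -5 for B -> changes
(C) A[0,1] + A[1,0]: -1 for A, 4 for B -> changes
(D) A[0,0] + A[1,1]: -2 for A, -2 for B -> unchanged

Only (D) A[0,0] + A[1,1] = -2 survives (and it does so for every P, not just this one), so it is the invariant.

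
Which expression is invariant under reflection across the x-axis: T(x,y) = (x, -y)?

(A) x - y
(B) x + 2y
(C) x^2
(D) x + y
C

The map is reflection across the x-axis: T(x,y) = (x, -y).
Substitute the transformed coordinates into each option and compare with the original:
(A) x - y  ->  (x) - (-y) = x + y   [differs from x - y: not invariant]
(B) x + 2y  ->  (x) + 2(-y) = x - 2y   [differs from x + 2y: not invariant]
(C) x^2  ->  (x)^2 = x^2   [equals x^2: invariant]
(D) x + y  ->  (x) + (-y) = x - y   [differs from x + y: not invariant]

Only option (C), x^2, is unchanged by the transformation.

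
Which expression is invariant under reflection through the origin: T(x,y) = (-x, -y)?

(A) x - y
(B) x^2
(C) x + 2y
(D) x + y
B

The map is reflection through the origin: T(x,y) = (-x, -y).
Substitute the transformed coordinates into each option and compare with the original:
(A) x - y  ->  (-x) - (-y) = -x + y   [differs from x - y: not invariant]
(B) x^2  ->  (-x)^2 = x^2   [equals x^2: invariant]
(C) x + 2y  ->  (-x) + 2(-y) = -x - 2y   [differs from x + 2y: not invariant]
(D) x + y  ->  (-x) + (-y) = -x - y   [differs from x + y: not invariant]

Only option (B), x^2, is unchanged by the transformation.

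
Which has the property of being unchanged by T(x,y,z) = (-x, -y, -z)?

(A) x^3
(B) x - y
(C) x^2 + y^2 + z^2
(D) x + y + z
C

Apply T(x,y,z) = (-x, -y, -z) to each option, i.e. replace (x, y, z) by the transformed coordinates.
Substitute the transformed coordinates into each option and compare with the original:
(A) x^3  ->  (-x)^3 = -x^3   [differs from x^3: not invariant]
(B) x - y  ->  (-x) - (-y) = -x + y   [differs from x - y: not invariant]
(C) x^2 + y^2 + z^2  ->  (-x)^2 + (-y)^2 + (-z)^2 = x^2 + y^2 + z^2   [equals x^2 + y^2 + z^2: invariant]
(D) x + y + z  ->  (-x) + (-y) + (-z) = -x - y - z   [differs from x + y + z: not invariant]

Only option (C), x^2 + y^2 + z^2, is unchanged by the transformation.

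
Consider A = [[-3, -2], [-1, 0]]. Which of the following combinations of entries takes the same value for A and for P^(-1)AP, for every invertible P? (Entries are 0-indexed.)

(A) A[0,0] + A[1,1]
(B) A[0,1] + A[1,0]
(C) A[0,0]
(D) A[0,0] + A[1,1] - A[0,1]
A

A[0,0] + A[1,1] is the trace of A. By the cyclic property of the trace, tr(P^(-1)AP) = tr(APP^(-1)) = tr(A), so it is the same for every matrix similar to A.

The other combinations are not similarity invariants. For example, take P = [[2, 1], [1, 1]] (det P = 1), so P^(-1) = [[1, -1], [-1, 2]] and
B = P^(-1)AP = [[-6, -4], [4, 3]].
Evaluating each option on A and on B:
(A) A[0,0] + A[1,1]: -3 for A, -3 for B -> unchanged
(B) A[0,1] + A[1,0]: -3 for A, 0 for B -> changes
(C) A[0,0]: -3 for A, -6 for B -> changes
(D) A[0,0] + A[1,1] - A[0,1]: -1 for A, 1 for B -> changes

Only (A) A[0,0] + A[1,1] = -3 survives (and it does so for every P, not just this one), so it is the invariant.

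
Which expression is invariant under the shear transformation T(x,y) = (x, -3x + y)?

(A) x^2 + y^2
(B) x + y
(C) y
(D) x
D

Under the shear T(x,y) = (x, -3x + y):
Substitute the transformed coordinates into each option and compare with the original:
(A) x^2 + y^2  ->  (x)^2 + (-3x + y)^2 = 10x^2 - 6xy + y^2   [differs from x^2 + y^2: not invariant]
(B) x + y  ->  (x) + (-3x + y) = -2x + y   [differs from x + y: not invariant]
(C) y  ->  (-3x + y) = -3x + y   [differs from y: not invariant]
(D) x  ->  (x) = x   [equals x: invariant]

Only option (D), x, is unchanged by the transformation.
A vertical shear moves points parallel to the y-axis, so the x-coordinate (and any function of x alone) is unchanged.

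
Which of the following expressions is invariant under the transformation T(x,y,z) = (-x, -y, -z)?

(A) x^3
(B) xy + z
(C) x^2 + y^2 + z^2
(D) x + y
C

Apply T(x,y,z) = (-x, -y, -z) to each option, i.e. replace (x, y, z) by the transformed coordinates.
Substitute the transformed coordinates into each option and compare with the original:
(A) x^3  ->  (-x)^3 = -x^3   [differs from x^3: not invariant]
(B) xy + z  ->  (-x)(-y) + (-z) = xy - z   [differs from xy + z: not invariant]
(C) x^2 + y^2 + z^2  ->  (-x)^2 + (-y)^2 + (-z)^2 = x^2 + y^2 + z^2   [equals x^2 + y^2 + z^2: invariant]
(D) x + y  ->  (-x) + (-y) = -x - y   [differs from x + y: not invariant]

Only option (C), x^2 + y^2 + z^2, is unchanged by the transformation.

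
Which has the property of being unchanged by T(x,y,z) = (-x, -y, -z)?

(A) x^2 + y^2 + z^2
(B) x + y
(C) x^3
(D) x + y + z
A

Apply T(x,y,z) = (-x, -y, -z) to each option, i.e. replace (x, y, z) by the transformed coordinates.
Substitute the transformed coordinates into each option and compare with the original:
(A) x^2 + y^2 + z^2  ->  (-x)^2 + (-y)^2 + (-z)^2 = x^2 + y^2 + z^2   [equals x^2 + y^2 + z^2: invariant]
(B) x + y  ->  (-x) + (-y) = -x - y   [differs from x + y: not invariant]
(C) x^3  ->  (-x)^3 = -x^3   [differs from x^3: not invariant]
(D) x + y + z  ->  (-x) + (-y) + (-z) = -x - y - z   [differs from x + y + z: not invariant]

Only option (A), x^2 + y^2 + z^2, is unchanged by the transformation.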